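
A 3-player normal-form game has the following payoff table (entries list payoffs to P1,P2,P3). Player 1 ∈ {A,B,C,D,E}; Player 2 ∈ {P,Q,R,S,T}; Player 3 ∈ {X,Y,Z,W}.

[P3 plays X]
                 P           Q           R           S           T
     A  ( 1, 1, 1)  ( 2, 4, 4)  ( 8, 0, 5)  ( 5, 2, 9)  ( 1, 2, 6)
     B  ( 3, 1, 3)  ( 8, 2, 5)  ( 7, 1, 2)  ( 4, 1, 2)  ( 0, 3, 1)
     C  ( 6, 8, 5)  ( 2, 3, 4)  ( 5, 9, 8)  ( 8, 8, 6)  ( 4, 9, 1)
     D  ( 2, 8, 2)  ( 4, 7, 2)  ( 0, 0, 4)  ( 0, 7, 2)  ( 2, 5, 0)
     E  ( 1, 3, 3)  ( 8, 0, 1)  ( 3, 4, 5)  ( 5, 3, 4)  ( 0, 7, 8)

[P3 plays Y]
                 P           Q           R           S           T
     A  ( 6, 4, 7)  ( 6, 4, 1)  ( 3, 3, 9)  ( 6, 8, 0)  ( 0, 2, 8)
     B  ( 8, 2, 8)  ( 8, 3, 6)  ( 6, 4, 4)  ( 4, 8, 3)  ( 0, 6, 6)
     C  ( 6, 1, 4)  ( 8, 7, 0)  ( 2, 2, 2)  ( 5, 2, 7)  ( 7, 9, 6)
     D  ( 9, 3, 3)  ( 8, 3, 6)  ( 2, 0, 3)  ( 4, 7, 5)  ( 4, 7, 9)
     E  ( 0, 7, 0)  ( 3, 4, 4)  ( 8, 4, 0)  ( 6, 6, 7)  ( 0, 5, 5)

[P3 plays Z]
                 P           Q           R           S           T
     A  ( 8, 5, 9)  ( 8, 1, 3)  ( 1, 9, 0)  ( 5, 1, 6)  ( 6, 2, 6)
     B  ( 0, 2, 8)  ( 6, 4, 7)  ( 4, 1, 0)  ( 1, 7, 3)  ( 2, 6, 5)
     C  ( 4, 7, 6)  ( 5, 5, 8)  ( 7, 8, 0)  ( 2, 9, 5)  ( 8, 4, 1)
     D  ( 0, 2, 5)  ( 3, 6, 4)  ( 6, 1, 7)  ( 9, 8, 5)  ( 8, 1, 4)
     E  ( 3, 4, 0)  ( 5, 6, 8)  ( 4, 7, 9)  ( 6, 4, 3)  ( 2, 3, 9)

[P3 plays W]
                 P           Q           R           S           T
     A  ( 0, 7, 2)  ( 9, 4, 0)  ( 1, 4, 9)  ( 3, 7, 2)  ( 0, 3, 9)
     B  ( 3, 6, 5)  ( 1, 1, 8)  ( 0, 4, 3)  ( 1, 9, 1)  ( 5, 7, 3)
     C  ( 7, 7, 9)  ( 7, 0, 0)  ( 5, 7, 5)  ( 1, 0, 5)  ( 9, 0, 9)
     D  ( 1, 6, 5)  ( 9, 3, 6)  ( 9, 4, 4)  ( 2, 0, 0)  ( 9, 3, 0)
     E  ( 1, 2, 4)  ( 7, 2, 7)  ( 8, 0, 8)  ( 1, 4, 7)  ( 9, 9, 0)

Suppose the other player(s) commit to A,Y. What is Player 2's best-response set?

u_2(P vs A,Y) = 4
u_2(Q vs A,Y) = 4
u_2(R vs A,Y) = 3
u_2(S vs A,Y) = 8
u_2(T vs A,Y) = 2
max payoff 8 at {S}

BR_2 = {S}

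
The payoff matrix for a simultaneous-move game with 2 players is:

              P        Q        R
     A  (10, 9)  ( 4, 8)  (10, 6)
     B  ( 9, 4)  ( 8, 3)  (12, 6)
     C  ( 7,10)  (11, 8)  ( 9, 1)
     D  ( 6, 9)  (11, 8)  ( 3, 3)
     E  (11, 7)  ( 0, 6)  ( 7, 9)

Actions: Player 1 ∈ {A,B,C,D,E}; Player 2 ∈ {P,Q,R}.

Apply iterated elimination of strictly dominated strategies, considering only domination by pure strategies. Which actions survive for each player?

IESDS → P1:{A,B,E} P2:{P,R}

P2 drop Q (P beats it: A:9>8 B:4>3 C:10>8 D:9>8 E:7>6)
P1 drop C (A beats it: P:10>7 R:10>9)
P1 drop D (A beats it: P:10>6 R:10>3)
P1→{A,B,E} P2→{P,R}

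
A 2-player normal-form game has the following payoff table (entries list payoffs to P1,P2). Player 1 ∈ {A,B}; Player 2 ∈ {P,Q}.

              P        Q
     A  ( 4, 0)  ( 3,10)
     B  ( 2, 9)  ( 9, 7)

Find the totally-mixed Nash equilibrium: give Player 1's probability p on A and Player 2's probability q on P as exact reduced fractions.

P1 indiff ⇒ q·4+(1-q)·3 = q·2+(1-q)·9 ⇒ q(2) = (1-q)(6) ⇒ q = 3/4
P2 indiff ⇒ p·0+(1-p)·9 = p·10+(1-p)·7 ⇒ p(-10) = (1-p)(-2) ⇒ p = 1/6

(p,q) = (1/6, 3/4)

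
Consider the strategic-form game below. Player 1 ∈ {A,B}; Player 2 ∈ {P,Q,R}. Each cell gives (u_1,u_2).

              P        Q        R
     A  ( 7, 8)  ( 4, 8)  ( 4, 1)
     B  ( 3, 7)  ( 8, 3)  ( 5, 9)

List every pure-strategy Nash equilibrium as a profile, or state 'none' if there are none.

(A,P): NE
(A,Q): not NE [P1→B gives 8>4]
(A,R): not NE [P1→B gives 5>4; P2→Q gives 8>1]
(B,P): not NE [P1→A gives 7>3; P2→R gives 9>7]
(B,Q): not NE [P2→R gives 9>3]
(B,R): NE

PSNE = {(A,P), (B,R)}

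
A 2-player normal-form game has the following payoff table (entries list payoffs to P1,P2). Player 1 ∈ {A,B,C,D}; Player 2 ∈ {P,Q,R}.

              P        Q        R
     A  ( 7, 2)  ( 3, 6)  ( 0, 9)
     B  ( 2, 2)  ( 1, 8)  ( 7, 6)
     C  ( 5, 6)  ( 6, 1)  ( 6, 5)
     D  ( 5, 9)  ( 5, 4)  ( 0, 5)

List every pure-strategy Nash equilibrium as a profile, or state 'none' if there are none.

Equilibria: none

(A,P): not NE [P2→R gives 9>2]
(A,Q): not NE [P1→C gives 6>3; P2→R gives 9>6]
(A,R): not NE [P1→B gives 7>0]
(B,P): not NE [P1→A gives 7>2; P2→Q gives 8>2]
(B,Q): not NE [P1→C gives 6>1]
(B,R): not NE [P2→Q gives 8>6]
(C,P): not NE [P1→A gives 7>5]
(C,Q): not NE [P2→P gives 6>1]
(C,R): not NE [P1→B gives 7>6; P2→P gives 6>5]
(D,P): not NE [P1→A gives 7>5]
(D,Q): not NE [P1→C gives 6>5; P2→P gives 9>4]
(D,R): not NE [P1→B gives 7>0; P2→P gives 9>5]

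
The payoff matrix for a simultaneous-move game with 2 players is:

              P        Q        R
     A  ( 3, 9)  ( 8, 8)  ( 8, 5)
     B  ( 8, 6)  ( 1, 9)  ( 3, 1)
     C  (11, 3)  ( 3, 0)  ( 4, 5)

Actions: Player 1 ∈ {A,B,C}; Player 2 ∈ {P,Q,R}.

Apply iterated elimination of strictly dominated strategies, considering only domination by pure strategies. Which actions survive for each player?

P1 drop B (C beats it: P:11>8 Q:3>1 R:4>3)
P2 drop Q (P beats it: A:9>8 C:3>0)
P1→{A,C} P2→{P,R}

Survivors P1:{A,C} P2:{P,R}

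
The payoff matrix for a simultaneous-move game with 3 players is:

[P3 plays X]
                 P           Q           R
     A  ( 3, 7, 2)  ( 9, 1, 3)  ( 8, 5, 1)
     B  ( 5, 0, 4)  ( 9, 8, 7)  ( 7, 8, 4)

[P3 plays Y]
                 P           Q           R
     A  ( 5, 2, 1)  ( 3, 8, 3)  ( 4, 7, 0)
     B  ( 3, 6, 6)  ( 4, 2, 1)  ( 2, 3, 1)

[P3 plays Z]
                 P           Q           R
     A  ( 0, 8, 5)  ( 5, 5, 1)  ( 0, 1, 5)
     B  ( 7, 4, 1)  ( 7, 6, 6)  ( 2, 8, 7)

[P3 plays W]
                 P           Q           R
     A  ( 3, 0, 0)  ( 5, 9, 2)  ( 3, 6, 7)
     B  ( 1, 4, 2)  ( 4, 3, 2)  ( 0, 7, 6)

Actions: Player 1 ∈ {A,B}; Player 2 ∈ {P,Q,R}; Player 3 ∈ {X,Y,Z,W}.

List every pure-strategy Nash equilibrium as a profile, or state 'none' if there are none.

(A,P,X): not NE [P1→B gives 5>3; P3→Z gives 5>2]
(A,P,Y): not NE [P2→Q gives 8>2; P3→Z gives 5>1]
(A,P,Z): not NE [P1→B gives 7>0]
(A,P,W): not NE [P2→Q gives 9>0; P3→Z gives 5>0]
(A,Q,X): not NE [P2→P gives 7>1]
(A,Q,Y): not NE [P1→B gives 4>3]
(A,Q,Z): not NE [P1→B gives 7>5; P2→P gives 8>5; P3→Y gives 3>1]
(A,Q,W): not NE [P3→Y gives 3>2]
(A,R,X): not NE [P2→P gives 7>5; P3→W gives 7>1]
(A,R,Y): not NE [P2→Q gives 8>7; P3→W gives 7>0]
(A,R,Z): not NE [P1→B gives 2>0; P2→P gives 8>1; P3→W gives 7>5]
(A,R,W): not NE [P2→Q gives 9>6]
(B,P,X): not NE [P2→R gives 8>0; P3→Y gives 6>4]
(B,P,Y): not NE [P1→A gives 5>3]
(B,P,Z): not NE [P2→R gives 8>4; P3→Y gives 6>1]
(B,P,W): not NE [P1→A gives 3>1; P2→R gives 7>4; P3→Y gives 6>2]
(B,Q,X): NE
(B,Q,Y): not NE [P2→P gives 6>2; P3→X gives 7>1]
(B,Q,Z): not NE [P2→R gives 8>6; P3→X gives 7>6]
(B,Q,W): not NE [P1→A gives 5>4; P2→R gives 7>3; P3→X gives 7>2]
(B,R,X): not NE [P1→A gives 8>7; P3→Z gives 7>4]
(B,R,Y): not NE [P1→A gives 4>2; P2→P gives 6>3; P3→Z gives 7>1]
(B,R,Z): NE
(B,R,W): not NE [P1→A gives 3>0; P3→Z gives 7>6]

NE set: (B,Q,X), (B,R,Z)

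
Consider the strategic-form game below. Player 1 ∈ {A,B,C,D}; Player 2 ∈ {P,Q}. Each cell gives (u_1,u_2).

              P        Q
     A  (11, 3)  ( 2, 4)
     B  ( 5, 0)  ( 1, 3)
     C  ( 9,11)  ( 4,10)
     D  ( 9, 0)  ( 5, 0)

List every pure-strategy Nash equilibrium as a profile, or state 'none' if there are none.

NE set: (D,Q)

(A,P): not NE [P2→Q gives 4>3]
(A,Q): not NE [P1→D gives 5>2]
(B,P): not NE [P1→A gives 11>5; P2→Q gives 3>0]
(B,Q): not NE [P1→D gives 5>1]
(C,P): not NE [P1→A gives 11>9]
(C,Q): not NE [P1→D gives 5>4; P2→P gives 11>10]
(D,P): not NE [P1→A gives 11>9]
(D,Q): NE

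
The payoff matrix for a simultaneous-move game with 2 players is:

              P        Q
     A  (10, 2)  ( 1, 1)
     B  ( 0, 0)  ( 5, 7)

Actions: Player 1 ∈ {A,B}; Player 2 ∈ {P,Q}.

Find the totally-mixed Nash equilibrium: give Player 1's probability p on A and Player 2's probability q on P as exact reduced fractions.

P1 indiff ⇒ q·10+(1-q)·1 = q·0+(1-q)·5 ⇒ q(10) = (1-q)(4) ⇒ q = 2/7
P2 indiff ⇒ p·2+(1-p)·0 = p·1+(1-p)·7 ⇒ p(1) = (1-p)(7) ⇒ p = 7/8

(p,q) = (7/8, 2/7)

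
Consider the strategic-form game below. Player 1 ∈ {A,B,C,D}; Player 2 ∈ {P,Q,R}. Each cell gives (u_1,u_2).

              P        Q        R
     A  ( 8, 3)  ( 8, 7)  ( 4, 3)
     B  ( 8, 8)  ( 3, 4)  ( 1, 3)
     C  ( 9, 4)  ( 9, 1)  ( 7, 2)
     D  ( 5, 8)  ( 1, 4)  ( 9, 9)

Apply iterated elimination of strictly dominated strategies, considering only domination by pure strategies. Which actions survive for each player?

P1 drop A (C beats it: P:9>8 Q:9>8 R:7>4)
P1 drop B (C beats it: P:9>8 Q:9>3 R:7>1)
P2 drop Q (P beats it: C:4>1 D:8>4)
P1→{C,D} P2→{P,R}

Remaining: P1:{C,D} P2:{P,R}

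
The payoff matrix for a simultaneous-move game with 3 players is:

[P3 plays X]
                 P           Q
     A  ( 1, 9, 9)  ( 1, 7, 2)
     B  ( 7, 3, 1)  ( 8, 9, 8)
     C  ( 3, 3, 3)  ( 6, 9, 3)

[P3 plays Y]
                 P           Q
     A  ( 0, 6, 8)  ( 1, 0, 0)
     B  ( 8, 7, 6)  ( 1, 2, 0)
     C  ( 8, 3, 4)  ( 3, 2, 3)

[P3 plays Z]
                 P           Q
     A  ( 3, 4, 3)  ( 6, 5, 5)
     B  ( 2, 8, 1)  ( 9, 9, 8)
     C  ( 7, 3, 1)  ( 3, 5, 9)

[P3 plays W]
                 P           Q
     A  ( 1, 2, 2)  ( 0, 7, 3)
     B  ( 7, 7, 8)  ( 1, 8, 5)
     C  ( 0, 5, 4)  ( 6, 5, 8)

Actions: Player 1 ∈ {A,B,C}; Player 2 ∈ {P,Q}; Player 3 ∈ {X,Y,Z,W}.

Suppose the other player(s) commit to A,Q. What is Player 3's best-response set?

u_3(X vs A,Q) = 2
u_3(Y vs A,Q) = 0
u_3(Z vs A,Q) = 5
u_3(W vs A,Q) = 3
max payoff 5 at {Z}

P3 best: {Z}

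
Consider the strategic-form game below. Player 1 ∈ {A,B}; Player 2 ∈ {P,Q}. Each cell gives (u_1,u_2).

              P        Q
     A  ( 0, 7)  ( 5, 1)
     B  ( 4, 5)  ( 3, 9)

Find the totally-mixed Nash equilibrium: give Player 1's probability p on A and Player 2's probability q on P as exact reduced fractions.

P1 mixes 2/5 on A; P2 mixes 1/3 on P

P1 indiff ⇒ q·0+(1-q)·5 = q·4+(1-q)·3 ⇒ q(-4) = (1-q)(-2) ⇒ q = 1/3
P2 indiff ⇒ p·7+(1-p)·5 = p·1+(1-p)·9 ⇒ p(6) = (1-p)(4) ⇒ p = 2/5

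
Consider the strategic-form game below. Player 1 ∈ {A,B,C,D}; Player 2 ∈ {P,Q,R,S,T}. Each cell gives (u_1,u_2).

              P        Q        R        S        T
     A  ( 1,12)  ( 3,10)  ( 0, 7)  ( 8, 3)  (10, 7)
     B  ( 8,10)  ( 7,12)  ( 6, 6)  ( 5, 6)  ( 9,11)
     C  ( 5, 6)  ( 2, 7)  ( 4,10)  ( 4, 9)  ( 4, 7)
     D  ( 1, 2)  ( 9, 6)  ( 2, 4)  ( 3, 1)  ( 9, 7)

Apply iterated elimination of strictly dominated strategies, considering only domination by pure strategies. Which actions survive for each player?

P1 drop C (B beats it: P:8>5 Q:7>2 R:6>4 S:5>4 T:9>4)
P2 drop R (Q beats it: A:10>7 B:12>6 D:6>4)
P2 drop S (P beats it: A:12>3 B:10>6 D:2>1)
P1→{A,B,D} P2→{P,Q,T}

Remaining: P1:{A,B,D} P2:{P,Q,T}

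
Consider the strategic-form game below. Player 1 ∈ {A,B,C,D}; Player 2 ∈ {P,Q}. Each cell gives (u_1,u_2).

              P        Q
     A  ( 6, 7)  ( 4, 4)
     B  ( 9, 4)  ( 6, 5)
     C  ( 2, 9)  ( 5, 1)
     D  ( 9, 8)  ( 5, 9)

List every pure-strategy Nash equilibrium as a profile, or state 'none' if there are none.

(A,P): not NE [P1→D gives 9>6]
(A,Q): not NE [P1→B gives 6>4; P2→P gives 7>4]
(B,P): not NE [P2→Q gives 5>4]
(B,Q): NE
(C,P): not NE [P1→D gives 9>2]
(C,Q): not NE [P1→B gives 6>5; P2→P gives 9>1]
(D,P): not NE [P2→Q gives 9>8]
(D,Q): not NE [P1→B gives 6>5]

Nash profiles: (B,Q)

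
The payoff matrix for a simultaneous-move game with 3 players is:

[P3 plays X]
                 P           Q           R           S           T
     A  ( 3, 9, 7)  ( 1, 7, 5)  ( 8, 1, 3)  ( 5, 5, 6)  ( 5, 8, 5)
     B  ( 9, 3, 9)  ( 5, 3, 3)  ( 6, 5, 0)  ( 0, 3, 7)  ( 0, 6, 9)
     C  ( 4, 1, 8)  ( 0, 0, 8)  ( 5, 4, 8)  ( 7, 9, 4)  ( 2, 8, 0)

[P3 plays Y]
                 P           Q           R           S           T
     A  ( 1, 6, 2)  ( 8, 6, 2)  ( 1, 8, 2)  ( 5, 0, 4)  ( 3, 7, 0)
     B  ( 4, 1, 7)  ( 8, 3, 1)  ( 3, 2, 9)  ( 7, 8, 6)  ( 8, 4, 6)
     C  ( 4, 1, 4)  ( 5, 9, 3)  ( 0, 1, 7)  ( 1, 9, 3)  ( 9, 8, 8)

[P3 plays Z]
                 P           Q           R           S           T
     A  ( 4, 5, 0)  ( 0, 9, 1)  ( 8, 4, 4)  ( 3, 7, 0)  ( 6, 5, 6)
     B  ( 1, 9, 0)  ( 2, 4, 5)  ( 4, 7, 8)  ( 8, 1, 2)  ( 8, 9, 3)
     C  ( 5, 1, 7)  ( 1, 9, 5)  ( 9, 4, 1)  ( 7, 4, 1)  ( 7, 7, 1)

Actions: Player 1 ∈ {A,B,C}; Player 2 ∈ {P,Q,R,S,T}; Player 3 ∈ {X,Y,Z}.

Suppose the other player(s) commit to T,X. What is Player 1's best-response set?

u_1(A vs T,X) = 5
u_1(B vs T,X) = 0
u_1(C vs T,X) = 2
max payoff 5 at {A}

BR_1 = {A}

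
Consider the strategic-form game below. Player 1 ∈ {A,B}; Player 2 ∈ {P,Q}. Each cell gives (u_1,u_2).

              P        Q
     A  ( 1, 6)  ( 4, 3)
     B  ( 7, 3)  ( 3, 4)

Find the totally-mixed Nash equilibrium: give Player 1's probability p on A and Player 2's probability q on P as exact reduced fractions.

P1 mixes 1/4 on A; P2 mixes 1/7 on P

P1 indiff ⇒ q·1+(1-q)·4 = q·7+(1-q)·3 ⇒ q(-6) = (1-q)(-1) ⇒ q = 1/7
P2 indiff ⇒ p·6+(1-p)·3 = p·3+(1-p)·4 ⇒ p(3) = (1-p)(1) ⇒ p = 1/4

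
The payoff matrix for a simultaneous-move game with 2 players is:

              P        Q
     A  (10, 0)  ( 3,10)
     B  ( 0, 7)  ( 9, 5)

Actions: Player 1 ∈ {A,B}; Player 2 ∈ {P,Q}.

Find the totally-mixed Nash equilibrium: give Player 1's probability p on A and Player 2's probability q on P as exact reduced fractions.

P1 indiff ⇒ q·10+(1-q)·3 = q·0+(1-q)·9 ⇒ q(10) = (1-q)(6) ⇒ q = 3/8
P2 indiff ⇒ p·0+(1-p)·7 = p·10+(1-p)·5 ⇒ p(-10) = (1-p)(-2) ⇒ p = 1/6

P1 mixes 1/6 on A; P2 mixes 3/8 on P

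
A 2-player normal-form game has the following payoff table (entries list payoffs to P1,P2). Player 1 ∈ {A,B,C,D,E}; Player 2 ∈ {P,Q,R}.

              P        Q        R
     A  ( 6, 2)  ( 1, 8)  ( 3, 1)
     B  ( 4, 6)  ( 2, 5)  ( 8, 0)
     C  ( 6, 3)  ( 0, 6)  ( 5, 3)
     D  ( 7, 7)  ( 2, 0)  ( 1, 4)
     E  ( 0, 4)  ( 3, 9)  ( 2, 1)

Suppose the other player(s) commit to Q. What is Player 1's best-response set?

u_1(A vs Q) = 1
u_1(B vs Q) = 2
u_1(C vs Q) = 0
u_1(D vs Q) = 2
u_1(E vs Q) = 3
max payoff 3 at {E}

argmax u_1 = {E}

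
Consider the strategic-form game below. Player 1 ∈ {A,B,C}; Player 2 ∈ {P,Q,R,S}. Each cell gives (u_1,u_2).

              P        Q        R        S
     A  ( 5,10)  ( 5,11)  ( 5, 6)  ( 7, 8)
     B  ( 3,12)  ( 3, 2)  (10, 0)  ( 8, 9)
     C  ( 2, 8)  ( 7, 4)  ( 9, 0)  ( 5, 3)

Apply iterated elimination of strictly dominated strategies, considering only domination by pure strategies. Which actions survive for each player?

IESDS → P1:{A,C} P2:{P,Q}

P2 drop R (P beats it: A:10>6 B:12>0 C:8>0)
P2 drop S (P beats it: A:10>8 B:12>9 C:8>3)
P1 drop B (A beats it: P:5>3 Q:5>3)
P1→{A,C} P2→{P,Q}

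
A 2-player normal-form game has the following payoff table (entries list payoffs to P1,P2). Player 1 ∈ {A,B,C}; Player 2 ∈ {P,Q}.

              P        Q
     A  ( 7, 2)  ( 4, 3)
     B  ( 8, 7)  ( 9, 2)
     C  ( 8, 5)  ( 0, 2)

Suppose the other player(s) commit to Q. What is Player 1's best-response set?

u_1(A vs Q) = 4
u_1(B vs Q) = 9
u_1(C vs Q) = 0
max payoff 9 at {B}

P1 best: {B}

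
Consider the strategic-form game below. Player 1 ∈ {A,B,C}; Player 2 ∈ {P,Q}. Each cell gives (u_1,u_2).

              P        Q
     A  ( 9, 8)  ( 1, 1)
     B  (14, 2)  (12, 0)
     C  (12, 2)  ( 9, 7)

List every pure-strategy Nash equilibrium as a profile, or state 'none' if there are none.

(A,P): not NE [P1→B gives 14>9]
(A,Q): not NE [P1→B gives 12>1; P2→P gives 8>1]
(B,P): NE
(B,Q): not NE [P2→P gives 2>0]
(C,P): not NE [P1→B gives 14>12; P2→Q gives 7>2]
(C,Q): not NE [P1→B gives 12>9]

NE set: (B,P)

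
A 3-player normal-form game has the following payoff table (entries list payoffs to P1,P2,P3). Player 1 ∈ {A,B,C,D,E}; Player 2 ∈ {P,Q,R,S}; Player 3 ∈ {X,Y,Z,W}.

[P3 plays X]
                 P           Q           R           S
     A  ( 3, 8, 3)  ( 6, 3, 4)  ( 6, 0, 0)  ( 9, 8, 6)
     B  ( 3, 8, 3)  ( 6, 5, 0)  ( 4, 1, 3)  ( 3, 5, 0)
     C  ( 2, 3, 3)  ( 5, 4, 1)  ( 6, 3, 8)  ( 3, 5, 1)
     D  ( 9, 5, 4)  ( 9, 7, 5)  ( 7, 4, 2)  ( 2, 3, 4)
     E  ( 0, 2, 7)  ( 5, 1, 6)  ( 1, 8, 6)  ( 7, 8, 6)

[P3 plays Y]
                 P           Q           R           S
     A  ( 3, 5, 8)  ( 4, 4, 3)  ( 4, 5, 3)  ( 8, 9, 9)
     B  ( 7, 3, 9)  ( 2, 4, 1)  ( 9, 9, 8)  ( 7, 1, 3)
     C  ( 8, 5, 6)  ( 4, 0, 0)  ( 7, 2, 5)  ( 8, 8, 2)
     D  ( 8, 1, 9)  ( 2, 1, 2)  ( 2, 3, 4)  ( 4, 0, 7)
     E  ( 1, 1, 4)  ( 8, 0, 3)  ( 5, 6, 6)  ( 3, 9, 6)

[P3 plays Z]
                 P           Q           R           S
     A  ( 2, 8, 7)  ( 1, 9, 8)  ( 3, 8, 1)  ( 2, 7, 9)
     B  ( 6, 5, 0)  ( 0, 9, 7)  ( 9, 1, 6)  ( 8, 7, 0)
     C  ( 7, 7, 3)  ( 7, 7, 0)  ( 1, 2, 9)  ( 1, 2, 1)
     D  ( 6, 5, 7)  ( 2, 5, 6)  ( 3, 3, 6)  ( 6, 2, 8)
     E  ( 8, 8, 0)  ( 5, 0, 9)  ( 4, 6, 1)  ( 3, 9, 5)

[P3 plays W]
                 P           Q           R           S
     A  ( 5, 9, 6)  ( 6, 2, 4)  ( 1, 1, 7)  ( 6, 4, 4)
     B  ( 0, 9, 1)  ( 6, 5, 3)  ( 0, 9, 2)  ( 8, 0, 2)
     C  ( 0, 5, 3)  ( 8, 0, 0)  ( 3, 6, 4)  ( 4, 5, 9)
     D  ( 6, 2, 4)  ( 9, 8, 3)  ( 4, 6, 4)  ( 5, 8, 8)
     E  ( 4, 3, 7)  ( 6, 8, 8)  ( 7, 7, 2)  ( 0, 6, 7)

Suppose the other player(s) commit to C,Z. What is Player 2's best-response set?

u_2(P vs C,Z) = 7
u_2(Q vs C,Z) = 7
u_2(R vs C,Z) = 2
u_2(S vs C,Z) = 2
max payoff 7 at {P,Q}

argmax u_2 = {P,Q}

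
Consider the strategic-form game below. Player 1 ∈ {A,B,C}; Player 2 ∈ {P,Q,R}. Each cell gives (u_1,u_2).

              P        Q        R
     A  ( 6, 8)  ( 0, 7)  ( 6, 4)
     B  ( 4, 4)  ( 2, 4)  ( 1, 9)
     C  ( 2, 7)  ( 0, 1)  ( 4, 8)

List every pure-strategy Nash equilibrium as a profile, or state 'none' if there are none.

PSNE = {(A,P)}

(A,P): NE
(A,Q): not NE [P1→B gives 2>0; P2→P gives 8>7]
(A,R): not NE [P2→P gives 8>4]
(B,P): not NE [P1→A gives 6>4; P2→R gives 9>4]
(B,Q): not NE [P2→R gives 9>4]
(B,R): not NE [P1→A gives 6>1]
(C,P): not NE [P1→A gives 6>2; P2→R gives 8>7]
(C,Q): not NE [P1→B gives 2>0; P2→R gives 8>1]
(C,R): not NE [P1→A gives 6>4]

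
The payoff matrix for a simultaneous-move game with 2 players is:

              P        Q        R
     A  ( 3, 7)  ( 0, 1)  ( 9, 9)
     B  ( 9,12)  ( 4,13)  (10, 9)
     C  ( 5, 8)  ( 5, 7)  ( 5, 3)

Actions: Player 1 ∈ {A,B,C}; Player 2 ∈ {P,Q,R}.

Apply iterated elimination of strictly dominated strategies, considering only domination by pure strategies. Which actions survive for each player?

P1 drop A (B beats it: P:9>3 Q:4>0 R:10>9)
P2 drop R (P beats it: B:12>9 C:8>3)
P1→{B,C} P2→{P,Q}

Remaining: P1:{B,C} P2:{P,Q}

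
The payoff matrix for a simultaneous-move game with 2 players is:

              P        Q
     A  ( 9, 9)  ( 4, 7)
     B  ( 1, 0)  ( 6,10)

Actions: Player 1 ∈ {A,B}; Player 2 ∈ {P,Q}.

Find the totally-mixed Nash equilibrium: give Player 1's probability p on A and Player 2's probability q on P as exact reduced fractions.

P1 indiff ⇒ q·9+(1-q)·4 = q·1+(1-q)·6 ⇒ q(8) = (1-q)(2) ⇒ q = 1/5
P2 indiff ⇒ p·9+(1-p)·0 = p·7+(1-p)·10 ⇒ p(2) = (1-p)(10) ⇒ p = 5/6

p=5/6, q=1/5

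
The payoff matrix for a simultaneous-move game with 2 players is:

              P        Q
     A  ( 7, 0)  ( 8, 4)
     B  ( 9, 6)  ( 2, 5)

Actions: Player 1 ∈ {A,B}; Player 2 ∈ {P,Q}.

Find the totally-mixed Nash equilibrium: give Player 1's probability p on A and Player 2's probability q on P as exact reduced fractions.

P1 indiff ⇒ q·7+(1-q)·8 = q·9+(1-q)·2 ⇒ q(-2) = (1-q)(-6) ⇒ q = 3/4
P2 indiff ⇒ p·0+(1-p)·6 = p·4+(1-p)·5 ⇒ p(-4) = (1-p)(-1) ⇒ p = 1/5

p=1/5, q=3/4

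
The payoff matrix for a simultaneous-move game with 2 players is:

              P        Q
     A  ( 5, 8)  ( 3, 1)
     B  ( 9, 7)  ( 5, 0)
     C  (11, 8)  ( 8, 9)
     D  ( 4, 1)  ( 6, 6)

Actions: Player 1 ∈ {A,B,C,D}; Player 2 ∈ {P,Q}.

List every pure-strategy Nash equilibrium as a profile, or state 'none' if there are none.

PSNE = {(C,Q)}

(A,P): not NE [P1→C gives 11>5]
(A,Q): not NE [P1→C gives 8>3; P2→P gives 8>1]
(B,P): not NE [P1→C gives 11>9]
(B,Q): not NE [P1→C gives 8>5; P2→P gives 7>0]
(C,P): not NE [P2→Q gives 9>8]
(C,Q): NE
(D,P): not NE [P1→C gives 11>4; P2→Q gives 6>1]
(D,Q): not NE [P1→C gives 8>6]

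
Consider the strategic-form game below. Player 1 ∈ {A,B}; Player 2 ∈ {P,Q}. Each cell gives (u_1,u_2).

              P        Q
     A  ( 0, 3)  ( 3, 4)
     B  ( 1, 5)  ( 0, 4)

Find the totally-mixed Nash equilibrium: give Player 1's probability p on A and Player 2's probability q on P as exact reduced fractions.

P1 indiff ⇒ q·0+(1-q)·3 = q·1+(1-q)·0 ⇒ q(-1) = (1-q)(-3) ⇒ q = 3/4
P2 indiff ⇒ p·3+(1-p)·5 = p·4+(1-p)·4 ⇒ p(-1) = (1-p)(-1) ⇒ p = 1/2

p=1/2, q=3/4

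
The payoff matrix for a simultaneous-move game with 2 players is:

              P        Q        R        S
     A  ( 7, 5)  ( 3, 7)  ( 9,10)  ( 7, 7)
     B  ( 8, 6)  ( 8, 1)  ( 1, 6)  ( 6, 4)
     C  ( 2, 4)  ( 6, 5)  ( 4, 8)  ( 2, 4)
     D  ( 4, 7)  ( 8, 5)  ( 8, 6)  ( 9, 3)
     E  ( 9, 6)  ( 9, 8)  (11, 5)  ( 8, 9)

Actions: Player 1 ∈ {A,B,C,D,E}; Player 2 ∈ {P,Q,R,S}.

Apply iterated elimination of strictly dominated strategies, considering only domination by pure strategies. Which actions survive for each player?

IESDS → P1:{D,E} P2:{P,Q,S}

P1 drop A (E beats it: P:9>7 Q:9>3 R:11>9 S:8>7)
P1 drop B (E beats it: P:9>8 Q:9>8 R:11>1 S:8>6)
P1 drop C (D beats it: P:4>2 Q:8>6 R:8>4 S:9>2)
P2 drop R (P beats it: D:7>6 E:6>5)
P1→{D,E} P2→{P,Q,S}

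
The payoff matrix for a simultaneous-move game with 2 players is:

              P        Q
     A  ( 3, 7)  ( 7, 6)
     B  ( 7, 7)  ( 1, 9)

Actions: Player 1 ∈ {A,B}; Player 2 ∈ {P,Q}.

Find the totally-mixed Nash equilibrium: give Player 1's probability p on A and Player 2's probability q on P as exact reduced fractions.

P1 indiff ⇒ q·3+(1-q)·7 = q·7+(1-q)·1 ⇒ q(-4) = (1-q)(-6) ⇒ q = 3/5
P2 indiff ⇒ p·7+(1-p)·7 = p·6+(1-p)·9 ⇒ p(1) = (1-p)(2) ⇒ p = 2/3

p=2/3, q=3/5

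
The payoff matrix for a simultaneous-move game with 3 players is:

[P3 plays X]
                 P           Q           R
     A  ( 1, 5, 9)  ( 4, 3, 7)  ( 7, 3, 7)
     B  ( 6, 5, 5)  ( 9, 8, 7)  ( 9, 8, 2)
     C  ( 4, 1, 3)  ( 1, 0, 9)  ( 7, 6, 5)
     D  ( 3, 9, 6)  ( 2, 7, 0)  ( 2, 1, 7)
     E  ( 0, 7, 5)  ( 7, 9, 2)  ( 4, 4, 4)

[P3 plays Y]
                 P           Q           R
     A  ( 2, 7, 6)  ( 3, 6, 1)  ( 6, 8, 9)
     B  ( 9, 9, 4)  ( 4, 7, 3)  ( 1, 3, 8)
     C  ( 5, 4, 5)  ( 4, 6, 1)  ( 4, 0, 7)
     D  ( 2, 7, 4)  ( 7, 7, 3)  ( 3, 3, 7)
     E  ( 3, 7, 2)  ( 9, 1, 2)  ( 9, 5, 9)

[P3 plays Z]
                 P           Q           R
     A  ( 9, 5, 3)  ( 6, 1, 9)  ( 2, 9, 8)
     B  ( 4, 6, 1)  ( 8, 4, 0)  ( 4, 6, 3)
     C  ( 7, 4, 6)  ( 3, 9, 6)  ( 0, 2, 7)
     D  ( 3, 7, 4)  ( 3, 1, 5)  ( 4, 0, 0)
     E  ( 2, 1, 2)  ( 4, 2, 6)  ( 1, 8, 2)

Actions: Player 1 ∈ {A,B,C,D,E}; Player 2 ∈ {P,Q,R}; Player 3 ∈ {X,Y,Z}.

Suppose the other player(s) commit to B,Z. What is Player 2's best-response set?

u_2(P vs B,Z) = 6
u_2(Q vs B,Z) = 4
u_2(R vs B,Z) = 6
max payoff 6 at {P,R}

argmax u_2 = {P,R}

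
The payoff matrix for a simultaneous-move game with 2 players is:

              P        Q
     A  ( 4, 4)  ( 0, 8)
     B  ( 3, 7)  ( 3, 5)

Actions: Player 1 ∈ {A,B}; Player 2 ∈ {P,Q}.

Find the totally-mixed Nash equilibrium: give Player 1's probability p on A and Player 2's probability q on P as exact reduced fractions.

P1 indiff ⇒ q·4+(1-q)·0 = q·3+(1-q)·3 ⇒ q(1) = (1-q)(3) ⇒ q = 3/4
P2 indiff ⇒ p·4+(1-p)·7 = p·8+(1-p)·5 ⇒ p(-4) = (1-p)(-2) ⇒ p = 1/3

p=1/3, q=3/4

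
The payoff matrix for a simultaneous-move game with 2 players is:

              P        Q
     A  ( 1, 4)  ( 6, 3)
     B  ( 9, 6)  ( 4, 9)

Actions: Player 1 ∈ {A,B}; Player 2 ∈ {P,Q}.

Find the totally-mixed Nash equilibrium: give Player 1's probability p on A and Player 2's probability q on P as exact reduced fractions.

P1 indiff ⇒ q·1+(1-q)·6 = q·9+(1-q)·4 ⇒ q(-8) = (1-q)(-2) ⇒ q = 1/5
P2 indiff ⇒ p·4+(1-p)·6 = p·3+(1-p)·9 ⇒ p(1) = (1-p)(3) ⇒ p = 3/4

P1 mixes 3/4 on A; P2 mixes 1/5 on P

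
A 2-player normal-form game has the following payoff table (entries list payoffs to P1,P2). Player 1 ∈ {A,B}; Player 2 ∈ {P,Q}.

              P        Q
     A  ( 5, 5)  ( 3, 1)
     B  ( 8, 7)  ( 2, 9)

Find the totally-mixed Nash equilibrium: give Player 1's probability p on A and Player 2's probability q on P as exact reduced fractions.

P1 indiff ⇒ q·5+(1-q)·3 = q·8+(1-q)·2 ⇒ q(-3) = (1-q)(-1) ⇒ q = 1/4
P2 indiff ⇒ p·5+(1-p)·7 = p·1+(1-p)·9 ⇒ p(4) = (1-p)(2) ⇒ p = 1/3

p=1/3, q=1/4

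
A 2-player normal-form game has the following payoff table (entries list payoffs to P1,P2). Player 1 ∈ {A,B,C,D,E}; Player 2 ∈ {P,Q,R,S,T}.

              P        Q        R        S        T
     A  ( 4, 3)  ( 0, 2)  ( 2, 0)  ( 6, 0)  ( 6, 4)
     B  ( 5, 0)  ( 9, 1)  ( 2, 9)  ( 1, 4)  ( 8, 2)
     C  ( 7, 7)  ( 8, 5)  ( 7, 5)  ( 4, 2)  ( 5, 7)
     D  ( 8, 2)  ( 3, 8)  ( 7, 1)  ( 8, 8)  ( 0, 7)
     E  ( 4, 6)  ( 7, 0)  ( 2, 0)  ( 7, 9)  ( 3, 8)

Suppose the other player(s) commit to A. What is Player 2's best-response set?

BR_2 = {T}

u_2(P vs A) = 3
u_2(Q vs A) = 2
u_2(R vs A) = 0
u_2(S vs A) = 0
u_2(T vs A) = 4
max payoff 4 at {T}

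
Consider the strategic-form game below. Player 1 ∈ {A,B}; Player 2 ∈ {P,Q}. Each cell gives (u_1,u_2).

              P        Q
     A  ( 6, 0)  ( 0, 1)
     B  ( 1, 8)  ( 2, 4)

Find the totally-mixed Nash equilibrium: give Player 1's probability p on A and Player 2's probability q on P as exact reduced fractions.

P1 mixes 4/5 on A; P2 mixes 2/7 on P

P1 indiff ⇒ q·6+(1-q)·0 = q·1+(1-q)·2 ⇒ q(5) = (1-q)(2) ⇒ q = 2/7
P2 indiff ⇒ p·0+(1-p)·8 = p·1+(1-p)·4 ⇒ p(-1) = (1-p)(-4) ⇒ p = 4/5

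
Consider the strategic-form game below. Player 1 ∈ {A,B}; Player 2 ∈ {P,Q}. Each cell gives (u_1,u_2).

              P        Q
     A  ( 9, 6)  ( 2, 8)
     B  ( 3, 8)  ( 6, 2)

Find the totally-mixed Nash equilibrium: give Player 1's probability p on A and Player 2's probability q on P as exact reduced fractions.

(p,q) = (3/4, 2/5)

P1 indiff ⇒ q·9+(1-q)·2 = q·3+(1-q)·6 ⇒ q(6) = (1-q)(4) ⇒ q = 2/5
P2 indiff ⇒ p·6+(1-p)·8 = p·8+(1-p)·2 ⇒ p(-2) = (1-p)(-6) ⇒ p = 3/4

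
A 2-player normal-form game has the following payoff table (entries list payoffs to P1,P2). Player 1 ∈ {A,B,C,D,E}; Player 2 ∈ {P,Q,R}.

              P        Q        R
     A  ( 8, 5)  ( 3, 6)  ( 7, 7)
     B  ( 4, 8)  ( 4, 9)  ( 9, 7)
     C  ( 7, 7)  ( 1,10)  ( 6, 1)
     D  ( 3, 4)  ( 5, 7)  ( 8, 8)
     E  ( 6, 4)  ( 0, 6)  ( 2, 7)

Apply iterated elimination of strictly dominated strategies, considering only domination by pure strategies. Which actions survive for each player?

P1 drop C (A beats it: P:8>7 Q:3>1 R:7>6)
P1 drop E (A beats it: P:8>6 Q:3>0 R:7>2)
P2 drop P (Q beats it: A:6>5 B:9>8 D:7>4)
P1 drop A (B beats it: Q:4>3 R:9>7)
P1→{B,D} P2→{Q,R}

Survivors P1:{B,D} P2:{Q,R}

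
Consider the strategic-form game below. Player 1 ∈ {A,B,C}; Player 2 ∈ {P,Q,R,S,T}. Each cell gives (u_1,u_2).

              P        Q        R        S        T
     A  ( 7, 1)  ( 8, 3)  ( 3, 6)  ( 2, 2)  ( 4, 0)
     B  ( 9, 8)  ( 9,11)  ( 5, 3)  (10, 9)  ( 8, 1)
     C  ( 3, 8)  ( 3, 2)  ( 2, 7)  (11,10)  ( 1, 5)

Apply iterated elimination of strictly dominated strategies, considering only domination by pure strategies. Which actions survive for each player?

Remaining: P1:{B,C} P2:{Q,S}

P1 drop A (B beats it: P:9>7 Q:9>8 R:5>3 S:10>2 T:8>4)
P2 drop P (S beats it: B:9>8 C:10>8)
P2 drop R (S beats it: B:9>3 C:10>7)
P2 drop T (S beats it: B:9>1 C:10>5)
P1→{B,C} P2→{Q,S}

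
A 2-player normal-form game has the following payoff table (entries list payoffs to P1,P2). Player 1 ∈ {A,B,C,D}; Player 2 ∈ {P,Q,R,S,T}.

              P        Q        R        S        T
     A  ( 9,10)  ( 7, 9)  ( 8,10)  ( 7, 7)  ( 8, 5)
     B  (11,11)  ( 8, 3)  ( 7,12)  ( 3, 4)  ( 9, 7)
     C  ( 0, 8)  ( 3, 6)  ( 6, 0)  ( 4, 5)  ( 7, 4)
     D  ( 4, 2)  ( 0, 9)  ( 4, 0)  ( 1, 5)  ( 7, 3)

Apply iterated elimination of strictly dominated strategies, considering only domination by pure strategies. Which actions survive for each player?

P1 drop C (A beats it: P:9>0 Q:7>3 R:8>6 S:7>4 T:8>7)
P1 drop D (A beats it: P:9>4 Q:7>0 R:8>4 S:7>1 T:8>7)
P2 drop Q (P beats it: A:10>9 B:11>3)
P2 drop S (P beats it: A:10>7 B:11>4)
P2 drop T (P beats it: A:10>5 B:11>7)
P1→{A,B} P2→{P,R}

Remaining: P1:{A,B} P2:{P,R}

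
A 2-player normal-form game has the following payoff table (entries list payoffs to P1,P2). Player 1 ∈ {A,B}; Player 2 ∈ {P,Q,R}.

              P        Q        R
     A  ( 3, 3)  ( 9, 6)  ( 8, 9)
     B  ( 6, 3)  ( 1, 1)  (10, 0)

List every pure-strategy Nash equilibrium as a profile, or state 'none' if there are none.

NE set: (B,P)

(A,P): not NE [P1→B gives 6>3; P2→R gives 9>3]
(A,Q): not NE [P2→R gives 9>6]
(A,R): not NE [P1→B gives 10>8]
(B,P): NE
(B,Q): not NE [P1→A gives 9>1; P2→P gives 3>1]
(B,R): not NE [P2→P gives 3>0]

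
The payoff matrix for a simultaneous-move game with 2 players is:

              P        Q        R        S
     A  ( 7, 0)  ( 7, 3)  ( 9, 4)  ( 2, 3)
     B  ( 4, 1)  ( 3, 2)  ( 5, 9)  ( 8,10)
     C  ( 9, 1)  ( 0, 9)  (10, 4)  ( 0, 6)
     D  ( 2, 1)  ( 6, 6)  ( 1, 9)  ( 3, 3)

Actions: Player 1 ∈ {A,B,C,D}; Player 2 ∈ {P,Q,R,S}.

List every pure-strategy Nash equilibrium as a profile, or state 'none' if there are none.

(A,P): not NE [P1→C gives 9>7; P2→R gives 4>0]
(A,Q): not NE [P2→R gives 4>3]
(A,R): not NE [P1→C gives 10>9]
(A,S): not NE [P1→B gives 8>2; P2→R gives 4>3]
(B,P): not NE [P1→C gives 9>4; P2→S gives 10>1]
(B,Q): not NE [P1→A gives 7>3; P2→S gives 10>2]
(B,R): not NE [P1→C gives 10>5; P2→S gives 10>9]
(B,S): NE
(C,P): not NE [P2→Q gives 9>1]
(C,Q): not NE [P1→A gives 7>0]
(C,R): not NE [P2→Q gives 9>4]
(C,S): not NE [P1→B gives 8>0; P2→Q gives 9>6]
(D,P): not NE [P1→C gives 9>2; P2→R gives 9>1]
(D,Q): not NE [P1→A gives 7>6; P2→R gives 9>6]
(D,R): not NE [P1→C gives 10>1]
(D,S): not NE [P1→B gives 8>3; P2→R gives 9>3]

Nash profiles: (B,S)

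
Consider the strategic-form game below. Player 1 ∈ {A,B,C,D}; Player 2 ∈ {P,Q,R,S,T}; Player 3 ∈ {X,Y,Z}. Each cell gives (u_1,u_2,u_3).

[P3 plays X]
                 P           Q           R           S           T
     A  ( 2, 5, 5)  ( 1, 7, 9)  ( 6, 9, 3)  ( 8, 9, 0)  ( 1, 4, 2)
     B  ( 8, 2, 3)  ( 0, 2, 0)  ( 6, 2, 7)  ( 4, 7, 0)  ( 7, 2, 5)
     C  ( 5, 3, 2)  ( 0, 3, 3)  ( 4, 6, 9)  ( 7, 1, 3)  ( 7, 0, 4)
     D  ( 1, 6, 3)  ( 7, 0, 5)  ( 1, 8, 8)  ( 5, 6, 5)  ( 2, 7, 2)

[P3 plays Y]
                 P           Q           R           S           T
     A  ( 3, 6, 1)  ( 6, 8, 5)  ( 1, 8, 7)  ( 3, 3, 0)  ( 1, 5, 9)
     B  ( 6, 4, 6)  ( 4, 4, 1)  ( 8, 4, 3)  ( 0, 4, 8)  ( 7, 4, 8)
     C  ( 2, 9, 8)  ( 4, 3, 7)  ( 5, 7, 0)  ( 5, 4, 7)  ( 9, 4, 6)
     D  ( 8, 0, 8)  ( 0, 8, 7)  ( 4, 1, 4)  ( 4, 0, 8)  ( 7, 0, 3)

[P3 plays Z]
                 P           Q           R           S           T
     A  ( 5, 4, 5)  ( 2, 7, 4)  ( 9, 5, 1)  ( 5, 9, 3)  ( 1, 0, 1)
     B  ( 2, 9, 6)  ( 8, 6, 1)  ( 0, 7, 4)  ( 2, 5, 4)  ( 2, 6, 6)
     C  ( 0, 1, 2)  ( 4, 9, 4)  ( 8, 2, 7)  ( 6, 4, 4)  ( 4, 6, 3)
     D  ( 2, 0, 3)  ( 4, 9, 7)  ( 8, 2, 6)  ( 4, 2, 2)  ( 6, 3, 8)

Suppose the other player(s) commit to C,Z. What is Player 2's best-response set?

u_2(P vs C,Z) = 1
u_2(Q vs C,Z) = 9
u_2(R vs C,Z) = 2
u_2(S vs C,Z) = 4
u_2(T vs C,Z) = 6
max payoff 9 at {Q}

P2 best: {Q}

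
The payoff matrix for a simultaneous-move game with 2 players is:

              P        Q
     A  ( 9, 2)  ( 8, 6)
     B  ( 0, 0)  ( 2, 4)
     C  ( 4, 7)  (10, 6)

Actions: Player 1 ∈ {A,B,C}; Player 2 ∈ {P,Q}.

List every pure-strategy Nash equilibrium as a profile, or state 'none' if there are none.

(A,P): not NE [P2→Q gives 6>2]
(A,Q): not NE [P1→C gives 10>8]
(B,P): not NE [P1→A gives 9>0; P2→Q gives 4>0]
(B,Q): not NE [P1→C gives 10>2]
(C,P): not NE [P1→A gives 9>4]
(C,Q): not NE [P2→P gives 7>6]

PSNE: ∅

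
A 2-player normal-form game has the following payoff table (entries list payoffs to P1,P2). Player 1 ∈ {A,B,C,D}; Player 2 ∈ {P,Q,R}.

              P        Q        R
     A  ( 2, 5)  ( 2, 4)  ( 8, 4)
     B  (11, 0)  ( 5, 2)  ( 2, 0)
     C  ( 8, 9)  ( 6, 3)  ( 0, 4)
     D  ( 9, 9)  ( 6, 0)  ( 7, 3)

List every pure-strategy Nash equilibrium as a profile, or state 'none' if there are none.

(A,P): not NE [P1→B gives 11>2]
(A,Q): not NE [P1→D gives 6>2; P2→P gives 5>4]
(A,R): not NE [P2→P gives 5>4]
(B,P): not NE [P2→Q gives 2>0]
(B,Q): not NE [P1→D gives 6>5]
(B,R): not NE [P1→A gives 8>2; P2→Q gives 2>0]
(C,P): not NE [P1→B gives 11>8]
(C,Q): not NE [P2→P gives 9>3]
(C,R): not NE [P1→A gives 8>0; P2→P gives 9>4]
(D,P): not NE [P1→B gives 11>9]
(D,Q): not NE [P2→P gives 9>0]
(D,R): not NE [P1→A gives 8>7; P2→P gives 9>3]

Equilibria: none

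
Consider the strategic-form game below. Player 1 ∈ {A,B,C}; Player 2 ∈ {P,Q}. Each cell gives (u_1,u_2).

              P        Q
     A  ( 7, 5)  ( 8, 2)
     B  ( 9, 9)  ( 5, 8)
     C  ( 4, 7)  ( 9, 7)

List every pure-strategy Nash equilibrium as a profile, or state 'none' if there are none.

(A,P): not NE [P1→B gives 9>7]
(A,Q): not NE [P1→C gives 9>8; P2→P gives 5>2]
(B,P): NE
(B,Q): not NE [P1→C gives 9>5; P2→P gives 9>8]
(C,P): not NE [P1→B gives 9>4]
(C,Q): NE

PSNE = {(B,P), (C,Q)}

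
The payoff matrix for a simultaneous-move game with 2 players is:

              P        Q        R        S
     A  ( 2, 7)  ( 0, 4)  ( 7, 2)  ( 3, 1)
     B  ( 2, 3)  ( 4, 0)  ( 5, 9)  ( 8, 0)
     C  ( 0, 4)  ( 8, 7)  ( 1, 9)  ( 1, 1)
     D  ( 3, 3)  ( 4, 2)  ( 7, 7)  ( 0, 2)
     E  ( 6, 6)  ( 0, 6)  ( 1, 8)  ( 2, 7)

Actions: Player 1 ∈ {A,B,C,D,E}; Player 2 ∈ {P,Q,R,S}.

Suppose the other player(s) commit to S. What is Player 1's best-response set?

u_1(A vs S) = 3
u_1(B vs S) = 8
u_1(C vs S) = 1
u_1(D vs S) = 0
u_1(E vs S) = 2
max payoff 8 at {B}

argmax u_1 = {B}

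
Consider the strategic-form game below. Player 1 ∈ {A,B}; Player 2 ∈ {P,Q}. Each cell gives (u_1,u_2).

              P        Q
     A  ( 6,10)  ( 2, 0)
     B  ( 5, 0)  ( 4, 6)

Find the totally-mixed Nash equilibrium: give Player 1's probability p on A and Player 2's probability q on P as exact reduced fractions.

P1 indiff ⇒ q·6+(1-q)·2 = q·5+(1-q)·4 ⇒ q(1) = (1-q)(2) ⇒ q = 2/3
P2 indiff ⇒ p·10+(1-p)·0 = p·0+(1-p)·6 ⇒ p(10) = (1-p)(6) ⇒ p = 3/8

P1 mixes 3/8 on A; P2 mixes 2/3 on P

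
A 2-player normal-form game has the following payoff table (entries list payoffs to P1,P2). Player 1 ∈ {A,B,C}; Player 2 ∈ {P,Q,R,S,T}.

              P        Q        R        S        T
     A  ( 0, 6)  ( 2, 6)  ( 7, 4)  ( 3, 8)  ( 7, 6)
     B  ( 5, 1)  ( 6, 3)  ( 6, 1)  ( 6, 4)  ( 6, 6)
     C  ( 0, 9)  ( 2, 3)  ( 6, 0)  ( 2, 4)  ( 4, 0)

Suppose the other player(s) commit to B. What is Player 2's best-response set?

BR_2 = {T}

u_2(P vs B) = 1
u_2(Q vs B) = 3
u_2(R vs B) = 1
u_2(S vs B) = 4
u_2(T vs B) = 6
max payoff 6 at {T}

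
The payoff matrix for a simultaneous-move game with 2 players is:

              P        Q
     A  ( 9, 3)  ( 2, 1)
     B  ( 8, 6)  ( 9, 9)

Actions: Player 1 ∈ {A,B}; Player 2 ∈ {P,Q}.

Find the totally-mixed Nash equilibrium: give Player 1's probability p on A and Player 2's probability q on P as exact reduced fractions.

P1 indiff ⇒ q·9+(1-q)·2 = q·8+(1-q)·9 ⇒ q(1) = (1-q)(7) ⇒ q = 7/8
P2 indiff ⇒ p·3+(1-p)·6 = p·1+(1-p)·9 ⇒ p(2) = (1-p)(3) ⇒ p = 3/5

(p,q) = (3/5, 7/8)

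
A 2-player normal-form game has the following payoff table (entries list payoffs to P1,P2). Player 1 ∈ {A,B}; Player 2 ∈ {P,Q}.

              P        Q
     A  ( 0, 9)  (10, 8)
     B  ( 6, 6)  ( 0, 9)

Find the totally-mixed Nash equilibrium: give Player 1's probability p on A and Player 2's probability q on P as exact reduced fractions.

P1 indiff ⇒ q·0+(1-q)·10 = q·6+(1-q)·0 ⇒ q(-6) = (1-q)(-10) ⇒ q = 5/8
P2 indiff ⇒ p·9+(1-p)·6 = p·8+(1-p)·9 ⇒ p(1) = (1-p)(3) ⇒ p = 3/4

(p,q) = (3/4, 5/8)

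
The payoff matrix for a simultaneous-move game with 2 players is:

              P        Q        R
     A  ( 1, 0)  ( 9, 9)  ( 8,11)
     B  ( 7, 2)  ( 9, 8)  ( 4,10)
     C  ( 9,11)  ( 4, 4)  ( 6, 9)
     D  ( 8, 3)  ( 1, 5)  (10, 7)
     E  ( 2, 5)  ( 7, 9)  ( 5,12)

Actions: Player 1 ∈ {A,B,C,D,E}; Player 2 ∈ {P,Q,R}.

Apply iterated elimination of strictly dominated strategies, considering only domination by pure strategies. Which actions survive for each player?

Survivors P1:{C,D} P2:{P,R}

P2 drop Q (R beats it: A:11>9 B:10>8 C:9>4 D:7>5 E:12>9)
P1 drop A (D beats it: P:8>1 R:10>8)
P1 drop B (C beats it: P:9>7 R:6>4)
P1 drop E (C beats it: P:9>2 R:6>5)
P1→{C,D} P2→{P,R}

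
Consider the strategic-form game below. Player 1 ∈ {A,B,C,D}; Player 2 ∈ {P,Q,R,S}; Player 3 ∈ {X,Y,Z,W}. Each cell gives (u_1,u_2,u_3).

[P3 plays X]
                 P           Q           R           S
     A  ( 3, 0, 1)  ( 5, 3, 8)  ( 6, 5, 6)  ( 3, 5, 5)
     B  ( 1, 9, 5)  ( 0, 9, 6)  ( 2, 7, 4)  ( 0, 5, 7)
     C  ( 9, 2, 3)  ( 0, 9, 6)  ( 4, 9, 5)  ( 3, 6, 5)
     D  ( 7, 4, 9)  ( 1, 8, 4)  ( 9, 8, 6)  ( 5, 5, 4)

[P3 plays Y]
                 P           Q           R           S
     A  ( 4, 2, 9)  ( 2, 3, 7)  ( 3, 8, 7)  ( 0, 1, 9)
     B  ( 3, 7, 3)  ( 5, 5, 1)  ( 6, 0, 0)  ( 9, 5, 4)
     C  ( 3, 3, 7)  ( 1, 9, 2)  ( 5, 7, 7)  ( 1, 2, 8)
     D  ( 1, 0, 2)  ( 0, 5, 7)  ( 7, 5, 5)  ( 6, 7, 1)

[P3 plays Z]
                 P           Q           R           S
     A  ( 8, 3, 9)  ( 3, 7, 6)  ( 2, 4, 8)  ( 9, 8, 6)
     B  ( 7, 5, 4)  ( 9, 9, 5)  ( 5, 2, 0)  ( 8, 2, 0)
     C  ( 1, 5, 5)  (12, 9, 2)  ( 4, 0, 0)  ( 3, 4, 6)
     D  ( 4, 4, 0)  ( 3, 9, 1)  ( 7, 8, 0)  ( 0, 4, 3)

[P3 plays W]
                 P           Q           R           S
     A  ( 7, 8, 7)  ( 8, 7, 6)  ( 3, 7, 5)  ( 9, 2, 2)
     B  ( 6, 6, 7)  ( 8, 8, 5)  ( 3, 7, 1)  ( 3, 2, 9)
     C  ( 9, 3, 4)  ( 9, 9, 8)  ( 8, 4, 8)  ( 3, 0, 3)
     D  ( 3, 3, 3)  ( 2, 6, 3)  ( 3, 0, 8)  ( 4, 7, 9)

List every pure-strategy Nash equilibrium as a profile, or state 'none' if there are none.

Nash profiles: (C,Q,W)

(A,P,X): not NE [P1→C gives 9>3; P2→S gives 5>0; P3→Z gives 9>1]
(A,P,Y): not NE [P2→R gives 8>2]
(A,P,Z): not NE [P2→S gives 8>3]
(A,P,W): not NE [P1→C gives 9>7; P3→Z gives 9>7]
(A,Q,X): not NE [P2→S gives 5>3]
(A,Q,Y): not NE [P1→B gives 5>2; P2→R gives 8>3; P3→X gives 8>7]
(A,Q,Z): not NE [P1→C gives 12>3; P2→S gives 8>7; P3→X gives 8>6]
(A,Q,W): not NE [P1→C gives 9>8; P2→P gives 8>7; P3→X gives 8>6]
(A,R,X): not NE [P1→D gives 9>6; P3→Z gives 8>6]
(A,R,Y): not NE [P1→D gives 7>3; P3→Z gives 8>7]
(A,R,Z): not NE [P1→D gives 7>2; P2→S gives 8>4]
(A,R,W): not NE [P1→C gives 8>3; P2→P gives 8>7; P3→Z gives 8>5]
(A,S,X): not NE [P1→D gives 5>3; P3→Y gives 9>5]
(A,S,Y): not NE [P1→B gives 9>0; P2→R gives 8>1]
(A,S,Z): not NE [P3→Y gives 9>6]
(A,S,W): not NE [P2→P gives 8>2; P3→Y gives 9>2]
(B,P,X): not NE [P1→C gives 9>1; P3→W gives 7>5]
(B,P,Y): not NE [P1→A gives 4>3; P3→W gives 7>3]
(B,P,Z): not NE [P1→A gives 8>7; P2→Q gives 9>5; P3→W gives 7>4]
(B,P,W): not NE [P1→C gives 9>6; P2→Q gives 8>6]
(B,Q,X): not NE [P1→A gives 5>0]
(B,Q,Y): not NE [P2→P gives 7>5; P3→X gives 6>1]
(B,Q,Z): not NE [P1→C gives 12>9; P3→X gives 6>5]
(B,Q,W): not NE [P1→C gives 9>8; P3→X gives 6>5]
(B,R,X): not NE [P1→D gives 9>2; P2→Q gives 9>7]
(B,R,Y): not NE [P1→D gives 7>6; P2→P gives 7>0; P3→X gives 4>0]
(B,R,Z): not NE [P1→D gives 7>5; P2→Q gives 9>2; P3→X gives 4>0]
(B,R,W): not NE [P1→C gives 8>3; P2→Q gives 8>7; P3→X gives 4>1]
(B,S,X): not NE [P1→D gives 5>0; P2→Q gives 9>5; P3→W gives 9>7]
(B,S,Y): not NE [P2→P gives 7>5; P3→W gives 9>4]
(B,S,Z): not NE [P1→A gives 9>8; P2→Q gives 9>2; P3→W gives 9>0]
(B,S,W): not NE [P1→A gives 9>3; P2→Q gives 8>2]
(C,P,X): not NE [P2→R gives 9>2; P3→Y gives 7>3]
(C,P,Y): not NE [P1→A gives 4>3; P2→Q gives 9>3]
(C,P,Z): not NE [P1→A gives 8>1; P2→Q gives 9>5; P3→Y gives 7>5]
(C,P,W): not NE [P2→Q gives 9>3; P3→Y gives 7>4]
(C,Q,X): not NE [P1→A gives 5>0; P3→W gives 8>6]
(C,Q,Y): not NE [P1→B gives 5>1; P3→W gives 8>2]
(C,Q,Z): not NE [P3→W gives 8>2]
(C,Q,W): NE
(C,R,X): not NE [P1→D gives 9>4; P3→W gives 8>5]
(C,R,Y): not NE [P1→D gives 7>5; P2→Q gives 9>7; P3→W gives 8>7]
(C,R,Z): not NE [P1→D gives 7>4; P2→Q gives 9>0; P3→W gives 8>0]
(C,R,W): not NE [P2→Q gives 9>4]
(C,S,X): not NE [P1→D gives 5>3; P2→R gives 9>6; P3→Y gives 8>5]
(C,S,Y): not NE [P1→B gives 9>1; P2→Q gives 9>2]
(C,S,Z): not NE [P1→A gives 9>3; P2→Q gives 9>4; P3→Y gives 8>6]
(C,S,W): not NE [P1→A gives 9>3; P2→Q gives 9>0; P3→Y gives 8>3]
(D,P,X): not NE [P1→C gives 9>7; P2→R gives 8>4]
(D,P,Y): not NE [P1→A gives 4>1; P2→S gives 7>0; P3→X gives 9>2]
(D,P,Z): not NE [P1→A gives 8>4; P2→Q gives 9>4; P3→X gives 9>0]
(D,P,W): not NE [P1→C gives 9>3; P2→S gives 7>3; P3→X gives 9>3]
(D,Q,X): not NE [P1→A gives 5>1; P3→Y gives 7>4]
(D,Q,Y): not NE [P1→B gives 5>0; P2→S gives 7>5]
(D,Q,Z): not NE [P1→C gives 12>3; P3→Y gives 7>1]
(D,Q,W): not NE [P1→C gives 9>2; P2→S gives 7>6; P3→Y gives 7>3]
(D,R,X): not NE [P3→W gives 8>6]
(D,R,Y): not NE [P2→S gives 7>5; P3→W gives 8>5]
(D,R,Z): not NE [P2→Q gives 9>8; P3→W gives 8>0]
(D,R,W): not NE [P1→C gives 8>3; P2→S gives 7>0]
(D,S,X): not NE [P2→R gives 8>5; P3→W gives 9>4]
(D,S,Y): not NE [P1→B gives 9>6; P3→W gives 9>1]
(D,S,Z): not NE [P1→A gives 9>0; P2→Q gives 9>4; P3→W gives 9>3]
(D,S,W): not NE [P1→A gives 9>4]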